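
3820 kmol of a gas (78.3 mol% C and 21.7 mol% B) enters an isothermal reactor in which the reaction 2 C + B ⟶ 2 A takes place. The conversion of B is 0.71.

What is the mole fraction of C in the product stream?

0.561

B reacted = 0.71 × 828.9 = 588.5 kmol; ν_B = −1, so ξ = 588.5/1 = 588.5 kmol.
Outlet amounts (n = n₀ + ν ξ):
  C: 2991 − 2(588.5) = 1814
  B: 828.9 − 1(588.5) = 240.4
  A: 0 + 2(588.5) = 1177
Total out = 3231 kmol; y_C = 1814 / 3231 = 0.5613.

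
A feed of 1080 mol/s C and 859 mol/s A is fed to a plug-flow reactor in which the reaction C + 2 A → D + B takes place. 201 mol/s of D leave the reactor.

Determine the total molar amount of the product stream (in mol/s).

1740 mol/s

For D: n = n₀ + 1ξ → 201 = 0 + 1ξ, giving ξ = 201 mol/s.
Outlet amounts (n = n₀ + ν ξ):
  C: 1080 − 1(201) = 879
  A: 859 − 2(201) = 457
  D: 0 + 1(201) = 201
  B: 0 + 1(201) = 201
Total out = 879 + 457 + 201 + 201 = 1738 mol/s.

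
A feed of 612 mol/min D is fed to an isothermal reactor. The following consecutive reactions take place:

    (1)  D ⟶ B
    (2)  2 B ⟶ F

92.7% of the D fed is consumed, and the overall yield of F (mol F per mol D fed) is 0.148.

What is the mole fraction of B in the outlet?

Conversion of D: D consumed = 1ξ₁ = 0.927 × 612 → ξ₁ = 567.3 mol/min.
Yield of F: 1ξ₂ / 612 = 0.148 → ξ₂ = 90.58 mol/min.
Outlet amounts (n = n₀ + Σ ν·ξ):
  D: 612 − 1(567.3) = 44.68
  B: 0 + 1(567.3) − 2(90.58) = 386.2
  F: 0 + 1(90.58) = 90.58
Total out = 521.4 mol/min; y_B = 386.2 / 521.4 = 0.7406.

0.741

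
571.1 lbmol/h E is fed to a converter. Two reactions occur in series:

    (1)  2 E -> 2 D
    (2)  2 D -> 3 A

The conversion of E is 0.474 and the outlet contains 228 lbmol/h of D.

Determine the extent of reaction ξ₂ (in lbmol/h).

ξ₂ = 21.4 lbmol/h

Conversion of E: E consumed = 2ξ₁ = 0.474 × 571.1 → ξ₁ = 135.4 lbmol/h.
D balance: n_D = 0 + 2ξ₁ − 2ξ₂ = 228 → ξ₂ = (2·135.4 − 228)/2 = 21.35 lbmol/h.
Outlet amounts (n = n₀ + Σ ν·ξ):
  E: 571.1 − 2(135.4) = 300.4
  D: 0 + 2(135.4) − 2(21.35) = 228
  A: 0 + 3(21.35) = 64.05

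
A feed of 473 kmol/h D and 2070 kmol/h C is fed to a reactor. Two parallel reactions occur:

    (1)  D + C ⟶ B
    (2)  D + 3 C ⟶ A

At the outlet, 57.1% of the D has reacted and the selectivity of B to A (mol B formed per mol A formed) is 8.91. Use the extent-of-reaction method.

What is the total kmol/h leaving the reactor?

2220 kmol/h

Conversion of D: D consumed = 0.571 × 473 = 270.1 kmol/h = 1ξ₁ + 1ξ₂.
Selectivity: 1ξ₁ / (1ξ₂) = 8.91 → ξ₁ = 8.91 ξ₂.
Substitute: (1·8.91 + 1) ξ₂ = 270.1 → ξ₂ = 27.25 kmol/h, ξ₁ = 242.8 kmol/h.
Outlet amounts (n = n₀ + Σ ν·ξ):
  D: 473 − 1(242.8) − 1(27.25) = 202.9
  C: 2070 − 1(242.8) − 3(27.25) = 1745
  B: 0 + 1(242.8) = 242.8
  A: 0 + 1(27.25) = 27.25
Total out = 202.9 + 1745 + 242.8 + 27.25 = 2218 kmol/h.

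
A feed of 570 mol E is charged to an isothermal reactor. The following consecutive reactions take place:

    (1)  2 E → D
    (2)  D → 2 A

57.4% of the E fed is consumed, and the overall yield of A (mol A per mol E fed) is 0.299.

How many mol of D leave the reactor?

Conversion of E: E consumed = 2ξ₁ = 0.574 × 570 → ξ₁ = 163.6 mol.
Yield of A: 2ξ₂ / 570 = 0.299 → ξ₂ = 85.22 mol.
Outlet amounts (n = n₀ + Σ ν·ξ):
  E: 570 − 2(163.6) = 242.8
  D: 0 + 1(163.6) − 1(85.22) = 78.37
  A: 0 + 2(85.22) = 170.4

78.4 mol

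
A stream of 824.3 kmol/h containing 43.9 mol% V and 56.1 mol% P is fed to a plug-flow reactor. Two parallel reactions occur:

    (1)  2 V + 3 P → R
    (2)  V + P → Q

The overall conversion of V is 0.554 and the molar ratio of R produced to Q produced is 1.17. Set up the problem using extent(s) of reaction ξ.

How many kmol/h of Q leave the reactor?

Conversion of V: V consumed = 0.554 × 361.9 = 200.5 kmol/h = 2ξ₁ + 1ξ₂.
Selectivity: 1ξ₁ / (1ξ₂) = 1.17 → ξ₁ = 1.17 ξ₂.
Substitute: (2·1.17 + 1) ξ₂ = 200.5 → ξ₂ = 60.02 kmol/h, ξ₁ = 70.23 kmol/h.
Outlet amounts (n = n₀ + Σ ν·ξ):
  V: 361.9 − 2(70.23) − 1(60.02) = 161.4
  P: 462.4 − 3(70.23) − 1(60.02) = 191.7
  R: 0 + 1(70.23) = 70.23
  Q: 0 + 1(60.02) = 60.02

60 kmol/h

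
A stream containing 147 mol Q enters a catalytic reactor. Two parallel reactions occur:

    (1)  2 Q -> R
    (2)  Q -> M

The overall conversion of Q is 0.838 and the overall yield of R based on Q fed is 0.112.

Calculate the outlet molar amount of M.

Yield of R: 1ξ₁ / 147 = 0.112 → ξ₁ = 16.46 mol.
Conversion of Q: 2ξ₁ + 1ξ₂ = 0.838 × 147 = 123.2 → ξ₂ = 90.26 mol.
Outlet amounts (n = n₀ + Σ ν·ξ):
  Q: 147 − 2(16.46) − 1(90.26) = 23.81
  R: 0 + 1(16.46) = 16.46
  M: 0 + 1(90.26) = 90.26

90.3 mol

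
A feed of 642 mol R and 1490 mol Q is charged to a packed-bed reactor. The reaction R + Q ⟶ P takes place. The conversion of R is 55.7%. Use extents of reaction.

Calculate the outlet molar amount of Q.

1130 mol

R reacted = 0.557 × 642 = 357.6 mol; ν_R = −1, so ξ = 357.6/1 = 357.6 mol.
Outlet amounts (n = n₀ + ν ξ):
  R: 642 − 1(357.6) = 284.4
  Q: 1490 − 1(357.6) = 1132
  P: 0 + 1(357.6) = 357.6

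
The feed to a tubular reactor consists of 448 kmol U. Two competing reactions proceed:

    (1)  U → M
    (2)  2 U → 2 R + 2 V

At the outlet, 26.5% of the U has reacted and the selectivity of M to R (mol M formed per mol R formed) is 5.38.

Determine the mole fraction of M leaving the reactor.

0.215

Conversion of U: U consumed = 0.265 × 448 = 118.7 kmol = 1ξ₁ + 2ξ₂.
Selectivity: 1ξ₁ / (2ξ₂) = 5.38 → ξ₁ = 10.76 ξ₂.
Substitute: (1·10.76 + 2) ξ₂ = 118.7 → ξ₂ = 9.304 kmol, ξ₁ = 100.1 kmol.
Outlet amounts (n = n₀ + Σ ν·ξ):
  U: 448 − 1(100.1) − 2(9.304) = 329.3
  M: 0 + 1(100.1) = 100.1
  R: 0 + 2(9.304) = 18.61
  V: 0 + 2(9.304) = 18.61
Total out = 466.6 kmol; y_M = 100.1 / 466.6 = 0.2146.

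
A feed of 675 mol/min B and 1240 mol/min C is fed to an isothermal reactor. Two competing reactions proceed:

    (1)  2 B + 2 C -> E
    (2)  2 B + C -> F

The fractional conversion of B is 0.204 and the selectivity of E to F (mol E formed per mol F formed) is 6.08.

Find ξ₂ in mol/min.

Conversion of B: B consumed = 0.204 × 675 = 137.7 mol/min = 2ξ₁ + 2ξ₂.
Selectivity: 1ξ₁ / (1ξ₂) = 6.08 → ξ₁ = 6.08 ξ₂.
Substitute: (2·6.08 + 2) ξ₂ = 137.7 → ξ₂ = 9.725 mol/min, ξ₁ = 59.13 mol/min.
Outlet amounts (n = n₀ + Σ ν·ξ):
  B: 675 − 2(59.13) − 2(9.725) = 537.3
  C: 1240 − 2(59.13) − 1(9.725) = 1112
  E: 0 + 1(59.13) = 59.13
  F: 0 + 1(9.725) = 9.725

ξ₂ = 9.72 mol/min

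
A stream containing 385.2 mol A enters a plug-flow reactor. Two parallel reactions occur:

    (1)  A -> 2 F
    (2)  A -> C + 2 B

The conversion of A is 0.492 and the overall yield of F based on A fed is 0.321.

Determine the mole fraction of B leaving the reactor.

0.364

Yield of F: 2ξ₁ / 385.2 = 0.321 → ξ₁ = 61.82 mol.
Conversion of A: 1ξ₁ + 1ξ₂ = 0.492 × 385.2 = 189.5 → ξ₂ = 127.7 mol.
Outlet amounts (n = n₀ + Σ ν·ξ):
  A: 385.2 − 1(61.82) − 1(127.7) = 195.7
  F: 0 + 2(61.82) = 123.6
  C: 0 + 1(127.7) = 127.7
  B: 0 + 2(127.7) = 255.4
Total out = 702.4 mol; y_B = 255.4 / 702.4 = 0.3636.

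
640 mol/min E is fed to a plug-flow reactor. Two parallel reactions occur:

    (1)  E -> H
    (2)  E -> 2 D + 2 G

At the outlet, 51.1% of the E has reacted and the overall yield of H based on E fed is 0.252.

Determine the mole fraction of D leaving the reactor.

Yield of H: 1ξ₁ / 640 = 0.252 → ξ₁ = 161.3 mol/min.
Conversion of E: 1ξ₁ + 1ξ₂ = 0.511 × 640 = 327 → ξ₂ = 165.8 mol/min.
Outlet amounts (n = n₀ + Σ ν·ξ):
  E: 640 − 1(161.3) − 1(165.8) = 313
  H: 0 + 1(161.3) = 161.3
  D: 0 + 2(165.8) = 331.5
  G: 0 + 2(165.8) = 331.5
Total out = 1137 mol/min; y_D = 331.5 / 1137 = 0.2915.

0.292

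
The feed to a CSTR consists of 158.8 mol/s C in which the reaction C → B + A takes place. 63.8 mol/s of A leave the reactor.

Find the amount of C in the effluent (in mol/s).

95 mol/s

For A: n = n₀ + 1ξ → 63.8 = 0 + 1ξ, giving ξ = 63.8 mol/s.
Outlet amounts (n = n₀ + ν ξ):
  C: 158.8 − 1(63.8) = 95
  B: 0 + 1(63.8) = 63.8
  A: 0 + 1(63.8) = 63.8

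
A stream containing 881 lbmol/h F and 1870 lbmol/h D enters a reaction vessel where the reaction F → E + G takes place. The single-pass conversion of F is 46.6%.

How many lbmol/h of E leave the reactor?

411 lbmol/h

F reacted = 0.466 × 881 = 410.5 lbmol/h; ν_F = −1, so ξ = 410.5/1 = 410.5 lbmol/h.
Outlet amounts (n = n₀ + ν ξ):
  F: 881 − 1(410.5) = 470.5
  E: 0 + 1(410.5) = 410.5
  G: 0 + 1(410.5) = 410.5
  D: 1870 (inert)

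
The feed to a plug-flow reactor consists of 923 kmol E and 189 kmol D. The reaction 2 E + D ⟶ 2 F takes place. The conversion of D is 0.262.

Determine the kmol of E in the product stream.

824 kmol

D reacted = 0.262 × 189 = 49.52 kmol; ν_D = −1, so ξ = 49.52/1 = 49.52 kmol.
Outlet amounts (n = n₀ + ν ξ):
  E: 923 − 2(49.52) = 824
  D: 189 − 1(49.52) = 139.5
  F: 0 + 2(49.52) = 99.04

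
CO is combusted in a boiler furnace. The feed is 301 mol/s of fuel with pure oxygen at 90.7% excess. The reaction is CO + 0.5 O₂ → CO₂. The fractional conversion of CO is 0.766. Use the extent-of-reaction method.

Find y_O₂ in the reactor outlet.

Stoichiometric O₂ = 0.5 × 301 = 150.5 mol/s; O₂ fed = 150.5 × 1.907 = 287 mol/s.
Fuel reacted = 0.766 × 301 → ξ = 230.6 mol/s.
Outlet (n = n₀ + ν ξ):
  CO: 301 − 1(230.6) = 70.43
  O₂: 287 − 0.5(230.6) = 171.7
  CO₂: 0 + 1(230.6) = 230.6
Total out = 472.7 mol/s; y_O₂ = 171.7 / 472.7 = 0.3633.

0.363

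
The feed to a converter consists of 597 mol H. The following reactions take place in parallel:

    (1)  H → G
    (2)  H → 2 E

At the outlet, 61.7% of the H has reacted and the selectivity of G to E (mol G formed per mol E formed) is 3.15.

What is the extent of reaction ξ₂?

ξ₂ = 50.5 mol

Conversion of H: H consumed = 0.617 × 597 = 368.3 mol = 1ξ₁ + 1ξ₂.
Selectivity: 1ξ₁ / (2ξ₂) = 3.15 → ξ₁ = 6.3 ξ₂.
Substitute: (1·6.3 + 1) ξ₂ = 368.3 → ξ₂ = 50.46 mol, ξ₁ = 317.9 mol.
Outlet amounts (n = n₀ + Σ ν·ξ):
  H: 597 − 1(317.9) − 1(50.46) = 228.7
  G: 0 + 1(317.9) = 317.9
  E: 0 + 2(50.46) = 100.9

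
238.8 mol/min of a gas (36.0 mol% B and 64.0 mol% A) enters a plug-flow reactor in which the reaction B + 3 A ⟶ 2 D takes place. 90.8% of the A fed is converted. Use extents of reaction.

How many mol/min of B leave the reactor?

A reacted = 0.908 × 152.8 = 138.8 mol/min; ν_A = −3, so ξ = 138.8/3 = 46.26 mol/min.
Outlet amounts (n = n₀ + ν ξ):
  B: 85.97 − 1(46.26) = 39.71
  A: 152.8 − 3(46.26) = 14.06
  D: 0 + 2(46.26) = 92.51

39.7 mol/min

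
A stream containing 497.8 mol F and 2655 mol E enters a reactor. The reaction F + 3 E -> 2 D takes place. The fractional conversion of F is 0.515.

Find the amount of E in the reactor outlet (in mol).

F reacted = 0.515 × 497.8 = 256.4 mol; ν_F = −1, so ξ = 256.4/1 = 256.4 mol.
Outlet amounts (n = n₀ + ν ξ):
  F: 497.8 − 1(256.4) = 241.4
  E: 2655 − 3(256.4) = 1886
  D: 0 + 2(256.4) = 512.7

1890 mol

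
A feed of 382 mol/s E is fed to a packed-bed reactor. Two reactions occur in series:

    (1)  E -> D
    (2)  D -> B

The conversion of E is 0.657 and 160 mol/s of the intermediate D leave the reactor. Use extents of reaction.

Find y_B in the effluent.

Conversion of E: E consumed = 1ξ₁ = 0.657 × 382 → ξ₁ = 251 mol/s.
D balance: n_D = 0 + 1ξ₁ − 1ξ₂ = 160 → ξ₂ = (1·251 − 160)/1 = 90.97 mol/s.
Outlet amounts (n = n₀ + Σ ν·ξ):
  E: 382 − 1(251) = 131
  D: 0 + 1(251) − 1(90.97) = 160
  B: 0 + 1(90.97) = 90.97
Total out = 382 mol/s; y_B = 90.97 / 382 = 0.2382.

0.238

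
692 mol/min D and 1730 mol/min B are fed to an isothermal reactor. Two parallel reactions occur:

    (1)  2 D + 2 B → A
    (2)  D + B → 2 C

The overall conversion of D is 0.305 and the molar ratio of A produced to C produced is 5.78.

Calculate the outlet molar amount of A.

101 mol/min

Conversion of D: D consumed = 0.305 × 692 = 211.1 mol/min = 2ξ₁ + 1ξ₂.
Selectivity: 1ξ₁ / (2ξ₂) = 5.78 → ξ₁ = 11.56 ξ₂.
Substitute: (2·11.56 + 1) ξ₂ = 211.1 → ξ₂ = 8.75 mol/min, ξ₁ = 101.2 mol/min.
Outlet amounts (n = n₀ + Σ ν·ξ):
  D: 692 − 2(101.2) − 1(8.75) = 480.9
  B: 1730 − 2(101.2) − 1(8.75) = 1519
  A: 0 + 1(101.2) = 101.2
  C: 0 + 2(8.75) = 17.5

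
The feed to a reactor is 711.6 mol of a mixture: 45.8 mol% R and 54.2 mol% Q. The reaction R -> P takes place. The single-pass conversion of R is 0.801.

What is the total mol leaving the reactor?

R reacted = 0.801 × 325.9 = 261.1 mol; ν_R = −1, so ξ = 261.1/1 = 261.1 mol.
Outlet amounts (n = n₀ + ν ξ):
  R: 325.9 − 1(261.1) = 64.86
  P: 0 + 1(261.1) = 261.1
  Q: 385.7 (inert)
Total out = 64.86 + 261.1 + 385.7 = 711.6 mol.

712 mol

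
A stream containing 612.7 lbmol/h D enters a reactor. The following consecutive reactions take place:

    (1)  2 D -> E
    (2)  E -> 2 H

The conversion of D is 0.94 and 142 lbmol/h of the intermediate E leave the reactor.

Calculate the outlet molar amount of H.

292 lbmol/h

Conversion of D: D consumed = 2ξ₁ = 0.94 × 612.7 → ξ₁ = 288 lbmol/h.
E balance: n_E = 0 + 1ξ₁ − 1ξ₂ = 142 → ξ₂ = (1·288 − 142)/1 = 146 lbmol/h.
Outlet amounts (n = n₀ + Σ ν·ξ):
  D: 612.7 − 2(288) = 36.76
  E: 0 + 1(288) − 1(146) = 142
  H: 0 + 2(146) = 291.9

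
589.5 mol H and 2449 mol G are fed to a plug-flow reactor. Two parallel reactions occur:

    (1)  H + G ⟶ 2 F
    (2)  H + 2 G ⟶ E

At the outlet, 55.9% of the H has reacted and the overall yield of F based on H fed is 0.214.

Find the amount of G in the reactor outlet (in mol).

1850 mol

Yield of F: 2ξ₁ / 589.5 = 0.214 → ξ₁ = 63.08 mol.
Conversion of H: 1ξ₁ + 1ξ₂ = 0.559 × 589.5 = 329.5 → ξ₂ = 266.5 mol.
Outlet amounts (n = n₀ + Σ ν·ξ):
  H: 589.5 − 1(63.08) − 1(266.5) = 260
  G: 2449 − 1(63.08) − 2(266.5) = 1853
  F: 0 + 2(63.08) = 126.2
  E: 0 + 1(266.5) = 266.5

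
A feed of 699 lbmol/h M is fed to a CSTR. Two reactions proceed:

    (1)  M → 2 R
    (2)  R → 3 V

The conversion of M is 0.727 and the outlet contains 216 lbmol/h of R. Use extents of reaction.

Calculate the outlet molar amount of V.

2400 lbmol/h

Conversion of M: M consumed = 1ξ₁ = 0.727 × 699 → ξ₁ = 508.2 lbmol/h.
R balance: n_R = 0 + 2ξ₁ − 1ξ₂ = 216 → ξ₂ = (2·508.2 − 216)/1 = 800.3 lbmol/h.
Outlet amounts (n = n₀ + Σ ν·ξ):
  M: 699 − 1(508.2) = 190.8
  R: 0 + 2(508.2) − 1(800.3) = 216
  V: 0 + 3(800.3) = 2401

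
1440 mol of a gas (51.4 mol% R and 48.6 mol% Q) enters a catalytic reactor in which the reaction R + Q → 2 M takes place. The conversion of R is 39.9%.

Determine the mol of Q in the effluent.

405 mol

R reacted = 0.399 × 740.2 = 295.3 mol; ν_R = −1, so ξ = 295.3/1 = 295.3 mol.
Outlet amounts (n = n₀ + ν ξ):
  R: 740.2 − 1(295.3) = 444.8
  Q: 699.8 − 1(295.3) = 404.5
  M: 0 + 2(295.3) = 590.6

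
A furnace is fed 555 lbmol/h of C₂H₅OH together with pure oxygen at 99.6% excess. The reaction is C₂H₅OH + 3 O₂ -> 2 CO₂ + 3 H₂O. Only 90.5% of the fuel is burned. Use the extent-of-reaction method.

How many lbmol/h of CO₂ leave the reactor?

1000 lbmol/h

Stoichiometric O₂ = 3 × 555 = 1665 lbmol/h; O₂ fed = 1665 × 1.996 = 3323 lbmol/h.
Fuel reacted = 0.905 × 555 → ξ = 502.3 lbmol/h.
Outlet (n = n₀ + ν ξ):
  C₂H₅OH: 555 − 1(502.3) = 52.72
  O₂: 3323 − 3(502.3) = 1817
  CO₂: 0 + 2(502.3) = 1005
  H₂O: 0 + 3(502.3) = 1507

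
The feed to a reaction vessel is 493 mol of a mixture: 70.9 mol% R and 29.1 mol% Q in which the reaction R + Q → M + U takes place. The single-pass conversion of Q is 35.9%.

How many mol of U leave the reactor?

51.5 mol

Q reacted = 0.359 × 143.5 = 51.5 mol; ν_Q = −1, so ξ = 51.5/1 = 51.5 mol.
Outlet amounts (n = n₀ + ν ξ):
  R: 349.5 − 1(51.5) = 298
  Q: 143.5 − 1(51.5) = 91.96
  M: 0 + 1(51.5) = 51.5
  U: 0 + 1(51.5) = 51.5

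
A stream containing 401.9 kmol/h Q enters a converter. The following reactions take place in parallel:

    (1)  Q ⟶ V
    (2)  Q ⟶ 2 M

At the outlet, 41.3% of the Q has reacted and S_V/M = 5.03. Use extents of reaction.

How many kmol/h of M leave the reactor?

30 kmol/h

Conversion of Q: Q consumed = 0.413 × 401.9 = 166 kmol/h = 1ξ₁ + 1ξ₂.
Selectivity: 1ξ₁ / (2ξ₂) = 5.03 → ξ₁ = 10.06 ξ₂.
Substitute: (1·10.06 + 1) ξ₂ = 166 → ξ₂ = 15.01 kmol/h, ξ₁ = 151 kmol/h.
Outlet amounts (n = n₀ + Σ ν·ξ):
  Q: 401.9 − 1(151) − 1(15.01) = 235.9
  V: 0 + 1(151) = 151
  M: 0 + 2(15.01) = 30.02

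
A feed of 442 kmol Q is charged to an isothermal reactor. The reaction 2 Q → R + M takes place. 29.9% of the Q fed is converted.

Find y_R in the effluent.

Q reacted = 0.299 × 442 = 132.2 kmol; ν_Q = −2, so ξ = 132.2/2 = 66.08 kmol.
Outlet amounts (n = n₀ + ν ξ):
  Q: 442 − 2(66.08) = 309.8
  R: 0 + 1(66.08) = 66.08
  M: 0 + 1(66.08) = 66.08
Total out = 442 kmol; y_R = 66.08 / 442 = 0.1495.

0.149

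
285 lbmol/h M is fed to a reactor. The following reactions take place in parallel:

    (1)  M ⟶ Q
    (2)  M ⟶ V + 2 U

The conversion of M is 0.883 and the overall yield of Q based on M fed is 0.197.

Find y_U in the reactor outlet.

Yield of Q: 1ξ₁ / 285 = 0.197 → ξ₁ = 56.15 lbmol/h.
Conversion of M: 1ξ₁ + 1ξ₂ = 0.883 × 285 = 251.7 → ξ₂ = 195.5 lbmol/h.
Outlet amounts (n = n₀ + Σ ν·ξ):
  M: 285 − 1(56.15) − 1(195.5) = 33.34
  Q: 0 + 1(56.15) = 56.15
  V: 0 + 1(195.5) = 195.5
  U: 0 + 2(195.5) = 391
Total out = 676 lbmol/h; y_U = 391 / 676 = 0.5784.

0.578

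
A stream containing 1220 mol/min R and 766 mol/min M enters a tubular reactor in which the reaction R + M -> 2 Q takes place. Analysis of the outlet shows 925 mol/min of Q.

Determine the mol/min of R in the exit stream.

For Q: n = n₀ + 2ξ → 925 = 0 + 2ξ, giving ξ = 462.5 mol/min.
Outlet amounts (n = n₀ + ν ξ):
  R: 1220 − 1(462.5) = 757.5
  M: 766 − 1(462.5) = 303.5
  Q: 0 + 2(462.5) = 925

758 mol/min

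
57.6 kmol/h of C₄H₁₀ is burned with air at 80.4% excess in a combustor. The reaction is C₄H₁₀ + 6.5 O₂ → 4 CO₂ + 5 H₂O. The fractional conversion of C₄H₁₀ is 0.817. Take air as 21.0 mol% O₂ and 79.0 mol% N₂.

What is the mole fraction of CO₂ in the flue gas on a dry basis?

Stoichiometric O₂ = 6.5 × 57.6 = 374.4 kmol/h; O₂ fed = 374.4 × 1.804 = 675.4 kmol/h.
N₂ fed = 675.4 × 79/21 = 2541 kmol/h.
Fuel reacted = 0.817 × 57.6 → ξ = 47.06 kmol/h.
Outlet (n = n₀ + ν ξ):
  C₄H₁₀: 57.6 − 1(47.06) = 10.54
  O₂: 675.4 − 6.5(47.06) = 369.5
  N₂: 2541 (inert)
  CO₂: 0 + 4(47.06) = 188.2
  H₂O: 0 + 5(47.06) = 235.3
Dry total = 3109 kmol/h; y_CO₂ (dry) = 188.2 / 3109 = 0.06054.

0.0605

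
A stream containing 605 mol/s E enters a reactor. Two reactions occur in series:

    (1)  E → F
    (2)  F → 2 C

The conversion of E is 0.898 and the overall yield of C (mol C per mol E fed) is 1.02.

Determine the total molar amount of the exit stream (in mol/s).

914 mol/s

Conversion of E: E consumed = 1ξ₁ = 0.898 × 605 → ξ₁ = 543.3 mol/s.
Yield of C: 2ξ₂ / 605 = 1.02 → ξ₂ = 308.6 mol/s.
Outlet amounts (n = n₀ + Σ ν·ξ):
  E: 605 − 1(543.3) = 61.71
  F: 0 + 1(543.3) − 1(308.6) = 234.7
  C: 0 + 2(308.6) = 617.1
Total out = 61.71 + 234.7 + 617.1 = 913.5 mol/s.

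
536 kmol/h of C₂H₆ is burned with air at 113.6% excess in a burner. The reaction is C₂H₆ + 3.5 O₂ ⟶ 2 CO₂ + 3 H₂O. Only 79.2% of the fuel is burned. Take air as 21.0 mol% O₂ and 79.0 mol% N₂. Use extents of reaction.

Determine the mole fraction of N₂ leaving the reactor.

0.76

Stoichiometric O₂ = 3.5 × 536 = 1876 kmol/h; O₂ fed = 1876 × 2.136 = 4007 kmol/h.
N₂ fed = 4007 × 79/21 = 15070 kmol/h.
Fuel reacted = 0.792 × 536 → ξ = 424.5 kmol/h.
Outlet (n = n₀ + ν ξ):
  C₂H₆: 536 − 1(424.5) = 111.5
  O₂: 4007 − 3.5(424.5) = 2521
  N₂: 15070 (inert)
  CO₂: 0 + 2(424.5) = 849
  H₂O: 0 + 3(424.5) = 1274
Total out = 19830 kmol/h; y_N₂ = 15070 / 19830 = 0.7602.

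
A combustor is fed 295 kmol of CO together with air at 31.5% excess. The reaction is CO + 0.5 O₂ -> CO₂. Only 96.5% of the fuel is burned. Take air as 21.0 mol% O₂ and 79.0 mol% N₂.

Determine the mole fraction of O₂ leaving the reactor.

0.048

Stoichiometric O₂ = 0.5 × 295 = 147.5 kmol; O₂ fed = 147.5 × 1.315 = 194 kmol.
N₂ fed = 194 × 79/21 = 729.7 kmol.
Fuel reacted = 0.965 × 295 → ξ = 284.7 kmol.
Outlet (n = n₀ + ν ξ):
  CO: 295 − 1(284.7) = 10.32
  O₂: 194 − 0.5(284.7) = 51.62
  N₂: 729.7 (inert)
  CO₂: 0 + 1(284.7) = 284.7
Total out = 1076 kmol; y_O₂ = 51.62 / 1076 = 0.04797.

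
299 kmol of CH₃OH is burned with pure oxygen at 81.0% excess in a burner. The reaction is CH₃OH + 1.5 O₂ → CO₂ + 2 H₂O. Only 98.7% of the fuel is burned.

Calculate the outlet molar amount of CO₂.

295 kmol

Stoichiometric O₂ = 1.5 × 299 = 448.5 kmol; O₂ fed = 448.5 × 1.810 = 811.8 kmol.
Fuel reacted = 0.987 × 299 → ξ = 295.1 kmol.
Outlet (n = n₀ + ν ξ):
  CH₃OH: 299 − 1(295.1) = 3.887
  O₂: 811.8 − 1.5(295.1) = 369.1
  CO₂: 0 + 1(295.1) = 295.1
  H₂O: 0 + 2(295.1) = 590.2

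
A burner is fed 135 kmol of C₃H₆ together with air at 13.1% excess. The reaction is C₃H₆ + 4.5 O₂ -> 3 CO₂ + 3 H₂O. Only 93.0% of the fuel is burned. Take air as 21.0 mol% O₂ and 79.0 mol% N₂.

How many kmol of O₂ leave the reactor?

Stoichiometric O₂ = 4.5 × 135 = 607.5 kmol; O₂ fed = 607.5 × 1.131 = 687.1 kmol.
N₂ fed = 687.1 × 79/21 = 2585 kmol.
Fuel reacted = 0.93 × 135 → ξ = 125.6 kmol.
Outlet (n = n₀ + ν ξ):
  C₃H₆: 135 − 1(125.6) = 9.45
  O₂: 687.1 − 4.5(125.6) = 122.1
  N₂: 2585 (inert)
  CO₂: 0 + 3(125.6) = 376.7
  H₂O: 0 + 3(125.6) = 376.7

122 kmol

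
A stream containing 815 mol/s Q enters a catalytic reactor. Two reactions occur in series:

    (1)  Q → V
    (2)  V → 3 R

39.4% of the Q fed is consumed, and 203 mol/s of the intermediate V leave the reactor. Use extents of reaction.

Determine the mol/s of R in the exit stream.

Conversion of Q: Q consumed = 1ξ₁ = 0.394 × 815 → ξ₁ = 321.1 mol/s.
V balance: n_V = 0 + 1ξ₁ − 1ξ₂ = 203 → ξ₂ = (1·321.1 − 203)/1 = 118.1 mol/s.
Outlet amounts (n = n₀ + Σ ν·ξ):
  Q: 815 − 1(321.1) = 493.9
  V: 0 + 1(321.1) − 1(118.1) = 203
  R: 0 + 3(118.1) = 354.3

354 mol/s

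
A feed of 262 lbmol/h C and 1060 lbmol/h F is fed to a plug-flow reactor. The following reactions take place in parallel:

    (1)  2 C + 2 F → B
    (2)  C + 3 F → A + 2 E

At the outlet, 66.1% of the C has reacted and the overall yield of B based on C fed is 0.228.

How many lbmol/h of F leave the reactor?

779 lbmol/h

Yield of B: 1ξ₁ / 262 = 0.228 → ξ₁ = 59.74 lbmol/h.
Conversion of C: 2ξ₁ + 1ξ₂ = 0.661 × 262 = 173.2 → ξ₂ = 53.71 lbmol/h.
Outlet amounts (n = n₀ + Σ ν·ξ):
  C: 262 − 2(59.74) − 1(53.71) = 88.82
  F: 1060 − 2(59.74) − 3(53.71) = 779.4
  B: 0 + 1(59.74) = 59.74
  A: 0 + 1(53.71) = 53.71
  E: 0 + 2(53.71) = 107.4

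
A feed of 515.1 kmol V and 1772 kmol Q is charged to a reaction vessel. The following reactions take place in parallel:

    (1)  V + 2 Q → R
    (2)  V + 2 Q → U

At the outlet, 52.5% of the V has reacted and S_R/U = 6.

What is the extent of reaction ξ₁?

Conversion of V: V consumed = 0.525 × 515.1 = 270.4 kmol = 1ξ₁ + 1ξ₂.
Selectivity: 1ξ₁ / (1ξ₂) = 6 → ξ₁ = 6 ξ₂.
Substitute: (1·6 + 1) ξ₂ = 270.4 → ξ₂ = 38.63 kmol, ξ₁ = 231.8 kmol.
Outlet amounts (n = n₀ + Σ ν·ξ):
  V: 515.1 − 1(231.8) − 1(38.63) = 244.7
  Q: 1772 − 2(231.8) − 2(38.63) = 1231
  R: 0 + 1(231.8) = 231.8
  U: 0 + 1(38.63) = 38.63

ξ₁ = 232 kmol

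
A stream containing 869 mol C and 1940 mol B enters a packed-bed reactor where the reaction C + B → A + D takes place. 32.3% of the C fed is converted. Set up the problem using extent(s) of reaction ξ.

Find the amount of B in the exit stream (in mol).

C reacted = 0.323 × 869 = 280.7 mol; ν_C = −1, so ξ = 280.7/1 = 280.7 mol.
Outlet amounts (n = n₀ + ν ξ):
  C: 869 − 1(280.7) = 588.3
  B: 1940 − 1(280.7) = 1659
  A: 0 + 1(280.7) = 280.7
  D: 0 + 1(280.7) = 280.7

1660 mol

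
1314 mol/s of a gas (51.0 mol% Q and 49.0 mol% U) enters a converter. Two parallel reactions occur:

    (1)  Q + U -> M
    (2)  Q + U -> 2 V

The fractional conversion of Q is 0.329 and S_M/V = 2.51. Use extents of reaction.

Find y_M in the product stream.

0.163

Conversion of Q: Q consumed = 0.329 × 670.1 = 220.5 mol/s = 1ξ₁ + 1ξ₂.
Selectivity: 1ξ₁ / (2ξ₂) = 2.51 → ξ₁ = 5.02 ξ₂.
Substitute: (1·5.02 + 1) ξ₂ = 220.5 → ξ₂ = 36.62 mol/s, ξ₁ = 183.9 mol/s.
Outlet amounts (n = n₀ + Σ ν·ξ):
  Q: 670.1 − 1(183.9) − 1(36.62) = 449.7
  U: 643.9 − 1(183.9) − 1(36.62) = 423.4
  M: 0 + 1(183.9) = 183.9
  V: 0 + 2(36.62) = 73.25
Total out = 1130 mol/s; y_M = 183.9 / 1130 = 0.1627.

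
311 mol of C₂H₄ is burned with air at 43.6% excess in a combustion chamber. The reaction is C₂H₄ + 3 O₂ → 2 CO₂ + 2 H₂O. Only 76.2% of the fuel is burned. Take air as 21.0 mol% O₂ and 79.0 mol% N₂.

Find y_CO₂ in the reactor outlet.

Stoichiometric O₂ = 3 × 311 = 933 mol; O₂ fed = 933 × 1.436 = 1340 mol.
N₂ fed = 1340 × 79/21 = 5040 mol.
Fuel reacted = 0.762 × 311 → ξ = 237 mol.
Outlet (n = n₀ + ν ξ):
  C₂H₄: 311 − 1(237) = 74.02
  O₂: 1340 − 3(237) = 628.8
  N₂: 5040 (inert)
  CO₂: 0 + 2(237) = 474
  H₂O: 0 + 2(237) = 474
Total out = 6691 mol; y_CO₂ = 474 / 6691 = 0.07084.

0.0708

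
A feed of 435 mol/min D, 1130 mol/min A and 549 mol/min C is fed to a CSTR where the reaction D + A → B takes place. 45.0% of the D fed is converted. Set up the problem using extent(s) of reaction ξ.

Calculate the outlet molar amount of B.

D reacted = 0.45 × 435 = 195.8 mol/min; ν_D = −1, so ξ = 195.8/1 = 195.8 mol/min.
Outlet amounts (n = n₀ + ν ξ):
  D: 435 − 1(195.8) = 239.2
  A: 1130 − 1(195.8) = 934.2
  B: 0 + 1(195.8) = 195.8
  C: 549 (inert)

196 mol/min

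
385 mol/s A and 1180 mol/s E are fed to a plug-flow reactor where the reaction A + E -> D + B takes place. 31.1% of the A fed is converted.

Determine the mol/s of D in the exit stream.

A reacted = 0.311 × 385 = 119.7 mol/s; ν_A = −1, so ξ = 119.7/1 = 119.7 mol/s.
Outlet amounts (n = n₀ + ν ξ):
  A: 385 − 1(119.7) = 265.3
  E: 1180 − 1(119.7) = 1060
  D: 0 + 1(119.7) = 119.7
  B: 0 + 1(119.7) = 119.7

120 mol/s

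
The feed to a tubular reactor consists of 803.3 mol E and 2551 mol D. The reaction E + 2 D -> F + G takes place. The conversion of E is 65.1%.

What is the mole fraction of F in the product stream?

0.185

E reacted = 0.651 × 803.3 = 522.9 mol; ν_E = −1, so ξ = 522.9/1 = 522.9 mol.
Outlet amounts (n = n₀ + ν ξ):
  E: 803.3 − 1(522.9) = 280.4
  D: 2551 − 2(522.9) = 1505
  F: 0 + 1(522.9) = 522.9
  G: 0 + 1(522.9) = 522.9
Total out = 2831 mol; y_F = 522.9 / 2831 = 0.1847.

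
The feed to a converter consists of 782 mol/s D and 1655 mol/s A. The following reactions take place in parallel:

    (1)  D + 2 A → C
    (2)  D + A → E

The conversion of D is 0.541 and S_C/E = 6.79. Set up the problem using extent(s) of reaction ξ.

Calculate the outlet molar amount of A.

863 mol/s

Conversion of D: D consumed = 0.541 × 782 = 423.1 mol/s = 1ξ₁ + 1ξ₂.
Selectivity: 1ξ₁ / (1ξ₂) = 6.79 → ξ₁ = 6.79 ξ₂.
Substitute: (1·6.79 + 1) ξ₂ = 423.1 → ξ₂ = 54.31 mol/s, ξ₁ = 368.8 mol/s.
Outlet amounts (n = n₀ + Σ ν·ξ):
  D: 782 − 1(368.8) − 1(54.31) = 358.9
  A: 1655 − 2(368.8) − 1(54.31) = 863.2
  C: 0 + 1(368.8) = 368.8
  E: 0 + 1(54.31) = 54.31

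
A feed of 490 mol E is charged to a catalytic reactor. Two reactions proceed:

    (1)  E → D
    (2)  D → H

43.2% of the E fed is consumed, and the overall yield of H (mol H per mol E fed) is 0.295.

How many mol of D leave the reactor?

Conversion of E: E consumed = 1ξ₁ = 0.432 × 490 → ξ₁ = 211.7 mol.
Yield of H: 1ξ₂ / 490 = 0.295 → ξ₂ = 144.5 mol.
Outlet amounts (n = n₀ + Σ ν·ξ):
  E: 490 − 1(211.7) = 278.3
  D: 0 + 1(211.7) − 1(144.5) = 67.13
  H: 0 + 1(144.5) = 144.5

67.1 mol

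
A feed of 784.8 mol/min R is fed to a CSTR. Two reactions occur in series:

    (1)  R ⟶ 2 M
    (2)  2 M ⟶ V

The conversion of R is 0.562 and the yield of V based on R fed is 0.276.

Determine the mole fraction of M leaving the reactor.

0.445

Conversion of R: R consumed = 1ξ₁ = 0.562 × 784.8 → ξ₁ = 441.1 mol/min.
Yield of V: 1ξ₂ / 784.8 = 0.276 → ξ₂ = 216.6 mol/min.
Outlet amounts (n = n₀ + Σ ν·ξ):
  R: 784.8 − 1(441.1) = 343.7
  M: 0 + 2(441.1) − 2(216.6) = 448.9
  V: 0 + 1(216.6) = 216.6
Total out = 1009 mol/min; y_M = 448.9 / 1009 = 0.4448.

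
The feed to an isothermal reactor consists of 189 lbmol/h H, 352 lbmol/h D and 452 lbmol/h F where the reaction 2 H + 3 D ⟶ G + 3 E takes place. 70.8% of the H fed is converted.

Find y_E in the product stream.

H reacted = 0.708 × 189 = 133.8 lbmol/h; ν_H = −2, so ξ = 133.8/2 = 66.91 lbmol/h.
Outlet amounts (n = n₀ + ν ξ):
  H: 189 − 2(66.91) = 55.19
  D: 352 − 3(66.91) = 151.3
  G: 0 + 1(66.91) = 66.91
  E: 0 + 3(66.91) = 200.7
  F: 452 (inert)
Total out = 926.1 lbmol/h; y_E = 200.7 / 926.1 = 0.2167.

0.217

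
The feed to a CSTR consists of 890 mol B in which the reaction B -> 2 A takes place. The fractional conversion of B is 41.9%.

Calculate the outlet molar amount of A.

746 mol

B reacted = 0.419 × 890 = 372.9 mol; ν_B = −1, so ξ = 372.9/1 = 372.9 mol.
Outlet amounts (n = n₀ + ν ξ):
  B: 890 − 1(372.9) = 517.1
  A: 0 + 2(372.9) = 745.8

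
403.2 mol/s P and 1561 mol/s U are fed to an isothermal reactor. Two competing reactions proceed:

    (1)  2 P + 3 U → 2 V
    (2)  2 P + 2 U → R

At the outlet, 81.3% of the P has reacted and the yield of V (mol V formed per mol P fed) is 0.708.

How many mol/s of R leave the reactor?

21.2 mol/s

Yield of V: 2ξ₁ / 403.2 = 0.708 → ξ₁ = 142.7 mol/s.
Conversion of P: 2ξ₁ + 2ξ₂ = 0.813 × 403.2 = 327.8 → ξ₂ = 21.17 mol/s.
Outlet amounts (n = n₀ + Σ ν·ξ):
  P: 403.2 − 2(142.7) − 2(21.17) = 75.4
  U: 1561 − 3(142.7) − 2(21.17) = 1090
  V: 0 + 2(142.7) = 285.5
  R: 0 + 1(21.17) = 21.17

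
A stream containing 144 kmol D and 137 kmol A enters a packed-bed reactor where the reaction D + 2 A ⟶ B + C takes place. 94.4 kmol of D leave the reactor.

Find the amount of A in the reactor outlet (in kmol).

37.8 kmol

For D: n = n₀ − 1ξ → 94.4 = 144 − 1ξ, giving ξ = 49.6 kmol.
Outlet amounts (n = n₀ + ν ξ):
  D: 144 − 1(49.6) = 94.4
  A: 137 − 2(49.6) = 37.8
  B: 0 + 1(49.6) = 49.6
  C: 0 + 1(49.6) = 49.6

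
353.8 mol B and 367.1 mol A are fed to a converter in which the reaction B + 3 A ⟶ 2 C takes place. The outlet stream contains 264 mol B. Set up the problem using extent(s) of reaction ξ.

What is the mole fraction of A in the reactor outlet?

0.18

For B: n = n₀ − 1ξ → 264 = 353.8 − 1ξ, giving ξ = 89.8 mol.
Outlet amounts (n = n₀ + ν ξ):
  B: 353.8 − 1(89.8) = 264
  A: 367.1 − 3(89.8) = 97.7
  C: 0 + 2(89.8) = 179.6
Total out = 541.3 mol; y_A = 97.7 / 541.3 = 0.1805.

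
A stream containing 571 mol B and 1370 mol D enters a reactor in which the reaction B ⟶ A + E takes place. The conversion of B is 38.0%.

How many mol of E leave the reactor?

B reacted = 0.38 × 571 = 217 mol; ν_B = −1, so ξ = 217/1 = 217 mol.
Outlet amounts (n = n₀ + ν ξ):
  B: 571 − 1(217) = 354
  A: 0 + 1(217) = 217
  E: 0 + 1(217) = 217
  D: 1370 (inert)

217 mol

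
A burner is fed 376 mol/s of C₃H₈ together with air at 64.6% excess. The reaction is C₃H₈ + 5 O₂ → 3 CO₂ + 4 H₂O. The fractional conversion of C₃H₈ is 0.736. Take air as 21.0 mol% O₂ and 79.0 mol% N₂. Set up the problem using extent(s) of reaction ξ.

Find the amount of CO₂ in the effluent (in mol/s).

830 mol/s

Stoichiometric O₂ = 5 × 376 = 1880 mol/s; O₂ fed = 1880 × 1.646 = 3094 mol/s.
N₂ fed = 3094 × 79/21 = 11640 mol/s.
Fuel reacted = 0.736 × 376 → ξ = 276.7 mol/s.
Outlet (n = n₀ + ν ξ):
  C₃H₈: 376 − 1(276.7) = 99.26
  O₂: 3094 − 5(276.7) = 1711
  N₂: 11640 (inert)
  CO₂: 0 + 3(276.7) = 830.2
  H₂O: 0 + 4(276.7) = 1107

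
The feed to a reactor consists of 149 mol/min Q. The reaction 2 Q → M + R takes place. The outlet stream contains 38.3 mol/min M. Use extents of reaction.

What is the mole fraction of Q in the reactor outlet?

For M: n = n₀ + 1ξ → 38.3 = 0 + 1ξ, giving ξ = 38.3 mol/min.
Outlet amounts (n = n₀ + ν ξ):
  Q: 149 − 2(38.3) = 72.4
  M: 0 + 1(38.3) = 38.3
  R: 0 + 1(38.3) = 38.3
Total out = 149 mol/min; y_Q = 72.4 / 149 = 0.4859.

0.486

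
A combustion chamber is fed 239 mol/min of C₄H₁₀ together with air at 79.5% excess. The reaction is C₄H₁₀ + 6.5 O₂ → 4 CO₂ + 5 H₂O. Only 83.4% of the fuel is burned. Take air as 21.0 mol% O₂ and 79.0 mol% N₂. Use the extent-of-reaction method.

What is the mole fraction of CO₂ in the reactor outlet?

Stoichiometric O₂ = 6.5 × 239 = 1554 mol/min; O₂ fed = 1554 × 1.795 = 2789 mol/min.
N₂ fed = 2789 × 79/21 = 10490 mol/min.
Fuel reacted = 0.834 × 239 → ξ = 199.3 mol/min.
Outlet (n = n₀ + ν ξ):
  C₄H₁₀: 239 − 1(199.3) = 39.67
  O₂: 2789 − 6.5(199.3) = 1493
  N₂: 10490 (inert)
  CO₂: 0 + 4(199.3) = 797.3
  H₂O: 0 + 5(199.3) = 996.6
Total out = 13820 mol/min; y_CO₂ = 797.3 / 13820 = 0.05771.

0.0577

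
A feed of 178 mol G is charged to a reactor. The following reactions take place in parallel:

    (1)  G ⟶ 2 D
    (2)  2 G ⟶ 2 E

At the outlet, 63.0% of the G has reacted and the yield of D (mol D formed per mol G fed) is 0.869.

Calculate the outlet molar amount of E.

Yield of D: 2ξ₁ / 178 = 0.869 → ξ₁ = 77.34 mol.
Conversion of G: 1ξ₁ + 2ξ₂ = 0.63 × 178 = 112.1 → ξ₂ = 17.4 mol.
Outlet amounts (n = n₀ + Σ ν·ξ):
  G: 178 − 1(77.34) − 2(17.4) = 65.86
  D: 0 + 2(77.34) = 154.7
  E: 0 + 2(17.4) = 34.8

34.8 mol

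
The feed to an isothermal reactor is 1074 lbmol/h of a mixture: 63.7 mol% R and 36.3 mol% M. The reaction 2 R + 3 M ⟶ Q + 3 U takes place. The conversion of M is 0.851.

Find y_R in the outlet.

0.481

M reacted = 0.851 × 389.9 = 331.8 lbmol/h; ν_M = −3, so ξ = 331.8/3 = 110.6 lbmol/h.
Outlet amounts (n = n₀ + ν ξ):
  R: 684.1 − 2(110.6) = 463
  M: 389.9 − 3(110.6) = 58.09
  Q: 0 + 1(110.6) = 110.6
  U: 0 + 3(110.6) = 331.8
Total out = 963.4 lbmol/h; y_R = 463 / 963.4 = 0.4805.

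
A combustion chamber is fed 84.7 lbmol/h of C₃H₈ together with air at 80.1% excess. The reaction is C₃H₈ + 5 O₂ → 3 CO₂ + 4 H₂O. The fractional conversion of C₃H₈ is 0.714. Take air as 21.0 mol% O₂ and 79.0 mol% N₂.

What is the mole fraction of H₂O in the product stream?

0.064

Stoichiometric O₂ = 5 × 84.7 = 423.5 lbmol/h; O₂ fed = 423.5 × 1.801 = 762.7 lbmol/h.
N₂ fed = 762.7 × 79/21 = 2869 lbmol/h.
Fuel reacted = 0.714 × 84.7 → ξ = 60.48 lbmol/h.
Outlet (n = n₀ + ν ξ):
  C₃H₈: 84.7 − 1(60.48) = 24.22
  O₂: 762.7 − 5(60.48) = 460.3
  N₂: 2869 (inert)
  CO₂: 0 + 3(60.48) = 181.4
  H₂O: 0 + 4(60.48) = 241.9
Total out = 3777 lbmol/h; y_H₂O = 241.9 / 3777 = 0.06404.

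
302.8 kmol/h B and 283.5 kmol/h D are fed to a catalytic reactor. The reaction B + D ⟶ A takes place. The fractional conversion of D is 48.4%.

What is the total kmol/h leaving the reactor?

449 kmol/h

D reacted = 0.484 × 283.5 = 137.2 kmol/h; ν_D = −1, so ξ = 137.2/1 = 137.2 kmol/h.
Outlet amounts (n = n₀ + ν ξ):
  B: 302.8 − 1(137.2) = 165.6
  D: 283.5 − 1(137.2) = 146.3
  A: 0 + 1(137.2) = 137.2
Total out = 165.6 + 146.3 + 137.2 = 449.1 kmol/h.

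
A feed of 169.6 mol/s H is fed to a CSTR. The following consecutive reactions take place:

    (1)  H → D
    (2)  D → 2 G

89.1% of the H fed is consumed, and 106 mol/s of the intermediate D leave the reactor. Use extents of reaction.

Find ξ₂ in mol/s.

ξ₂ = 45.1 mol/s

Conversion of H: H consumed = 1ξ₁ = 0.891 × 169.6 → ξ₁ = 151.1 mol/s.
D balance: n_D = 0 + 1ξ₁ − 1ξ₂ = 106 → ξ₂ = (1·151.1 − 106)/1 = 45.11 mol/s.
Outlet amounts (n = n₀ + Σ ν·ξ):
  H: 169.6 − 1(151.1) = 18.49
  D: 0 + 1(151.1) − 1(45.11) = 106
  G: 0 + 2(45.11) = 90.23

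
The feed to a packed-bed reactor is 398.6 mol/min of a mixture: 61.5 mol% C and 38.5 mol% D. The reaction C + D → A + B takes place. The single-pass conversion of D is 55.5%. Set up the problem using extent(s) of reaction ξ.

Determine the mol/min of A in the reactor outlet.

D reacted = 0.555 × 153.5 = 85.17 mol/min; ν_D = −1, so ξ = 85.17/1 = 85.17 mol/min.
Outlet amounts (n = n₀ + ν ξ):
  C: 245.1 − 1(85.17) = 160
  D: 153.5 − 1(85.17) = 68.29
  A: 0 + 1(85.17) = 85.17
  B: 0 + 1(85.17) = 85.17

85.2 mol/min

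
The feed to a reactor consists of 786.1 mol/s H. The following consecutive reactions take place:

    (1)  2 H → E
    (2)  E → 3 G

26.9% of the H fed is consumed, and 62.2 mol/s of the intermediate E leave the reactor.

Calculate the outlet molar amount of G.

131 mol/s

Conversion of H: H consumed = 2ξ₁ = 0.269 × 786.1 → ξ₁ = 105.7 mol/s.
E balance: n_E = 0 + 1ξ₁ − 1ξ₂ = 62.2 → ξ₂ = (1·105.7 − 62.2)/1 = 43.53 mol/s.
Outlet amounts (n = n₀ + Σ ν·ξ):
  H: 786.1 − 2(105.7) = 574.6
  E: 0 + 1(105.7) − 1(43.53) = 62.2
  G: 0 + 3(43.53) = 130.6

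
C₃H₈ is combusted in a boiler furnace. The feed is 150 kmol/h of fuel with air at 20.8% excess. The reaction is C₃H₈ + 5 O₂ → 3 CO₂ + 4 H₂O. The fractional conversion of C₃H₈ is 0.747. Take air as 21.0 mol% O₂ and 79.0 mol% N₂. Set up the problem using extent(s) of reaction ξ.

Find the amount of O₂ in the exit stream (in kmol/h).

Stoichiometric O₂ = 5 × 150 = 750 kmol/h; O₂ fed = 750 × 1.208 = 906 kmol/h.
N₂ fed = 906 × 79/21 = 3408 kmol/h.
Fuel reacted = 0.747 × 150 → ξ = 112 kmol/h.
Outlet (n = n₀ + ν ξ):
  C₃H₈: 150 − 1(112) = 37.95
  O₂: 906 − 5(112) = 345.8
  N₂: 3408 (inert)
  CO₂: 0 + 3(112) = 336.1
  H₂O: 0 + 4(112) = 448.2

346 kmol/h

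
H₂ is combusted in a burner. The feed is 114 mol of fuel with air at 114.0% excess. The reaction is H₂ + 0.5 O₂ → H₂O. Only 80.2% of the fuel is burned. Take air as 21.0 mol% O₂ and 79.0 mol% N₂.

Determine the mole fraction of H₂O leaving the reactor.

0.141

Stoichiometric O₂ = 0.5 × 114 = 57 mol; O₂ fed = 57 × 2.140 = 122 mol.
N₂ fed = 122 × 79/21 = 458.9 mol.
Fuel reacted = 0.802 × 114 → ξ = 91.43 mol.
Outlet (n = n₀ + ν ξ):
  H₂: 114 − 1(91.43) = 22.57
  O₂: 122 − 0.5(91.43) = 76.27
  N₂: 458.9 (inert)
  H₂O: 0 + 1(91.43) = 91.43
Total out = 649.1 mol; y_H₂O = 91.43 / 649.1 = 0.1408.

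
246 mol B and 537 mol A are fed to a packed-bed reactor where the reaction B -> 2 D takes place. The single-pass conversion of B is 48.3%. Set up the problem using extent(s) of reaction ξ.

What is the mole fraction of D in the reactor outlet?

0.264

B reacted = 0.483 × 246 = 118.8 mol; ν_B = −1, so ξ = 118.8/1 = 118.8 mol.
Outlet amounts (n = n₀ + ν ξ):
  B: 246 − 1(118.8) = 127.2
  D: 0 + 2(118.8) = 237.6
  A: 537 (inert)
Total out = 901.8 mol; y_D = 237.6 / 901.8 = 0.2635.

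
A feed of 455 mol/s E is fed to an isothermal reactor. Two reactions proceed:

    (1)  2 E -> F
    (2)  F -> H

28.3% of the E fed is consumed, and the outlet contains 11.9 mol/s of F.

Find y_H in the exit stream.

0.134

Conversion of E: E consumed = 2ξ₁ = 0.283 × 455 → ξ₁ = 64.38 mol/s.
F balance: n_F = 0 + 1ξ₁ − 1ξ₂ = 11.9 → ξ₂ = (1·64.38 − 11.9)/1 = 52.48 mol/s.
Outlet amounts (n = n₀ + Σ ν·ξ):
  E: 455 − 2(64.38) = 326.2
  F: 0 + 1(64.38) − 1(52.48) = 11.9
  H: 0 + 1(52.48) = 52.48
Total out = 390.6 mol/s; y_H = 52.48 / 390.6 = 0.1344.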